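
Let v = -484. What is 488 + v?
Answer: 4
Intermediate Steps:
488 + v = 488 - 484 = 4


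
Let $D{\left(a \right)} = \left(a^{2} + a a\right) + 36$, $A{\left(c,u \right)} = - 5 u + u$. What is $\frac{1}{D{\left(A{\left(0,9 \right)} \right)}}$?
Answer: $\frac{1}{2628} \approx 0.00038052$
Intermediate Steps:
$A{\left(c,u \right)} = - 4 u$
$D{\left(a \right)} = 36 + 2 a^{2}$ ($D{\left(a \right)} = \left(a^{2} + a^{2}\right) + 36 = 2 a^{2} + 36 = 36 + 2 a^{2}$)
$\frac{1}{D{\left(A{\left(0,9 \right)} \right)}} = \frac{1}{36 + 2 \left(\left(-4\right) 9\right)^{2}} = \frac{1}{36 + 2 \left(-36\right)^{2}} = \frac{1}{36 + 2 \cdot 1296} = \frac{1}{36 + 2592} = \frac{1}{2628}$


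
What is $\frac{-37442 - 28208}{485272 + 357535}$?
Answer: $- \frac{65650}{842807} \approx -0.077894$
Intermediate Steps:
$\frac{-37442 - 28208}{485272 + 357535} = - \frac{65650}{842807}$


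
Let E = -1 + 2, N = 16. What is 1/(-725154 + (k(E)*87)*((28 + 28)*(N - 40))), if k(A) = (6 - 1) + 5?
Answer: -1/1894434 ≈ -5.2786e-7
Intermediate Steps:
E = 1
k(A) = 10 (k(A) = 5 + 5 = 10)
1/(-725154 + (k(E)*87)*((28 + 28)*(N - 40))) = 1/(-725154 + (10*87)*((28 + 28)*(16 - 40))) = 1/(-725154 + 870*(56*(-24))) = 1/(-725154 + 870*(-1344)) = 1/(-725154 - 1169280) = 1/(-1894434) = -1/1894434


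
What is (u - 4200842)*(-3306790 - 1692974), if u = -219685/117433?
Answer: 2466472068378208044/117433 ≈ 2.1003e+13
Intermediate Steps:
u = -219685/117433 (u = -219685*1/117433 = -219685/117433 ≈ -1.8707)
(u - 4200842)*(-3306790 - 1692974) = (-219685/117433 - 4200842)*(-3306790 - 1692974) = -493317698271/117433*(-4999764) = 2466472068378208044/117433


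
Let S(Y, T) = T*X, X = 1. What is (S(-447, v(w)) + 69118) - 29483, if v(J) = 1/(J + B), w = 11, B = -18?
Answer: 277444/7 ≈ 39635.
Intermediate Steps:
v(J) = 1/(-18 + J) (v(J) = 1/(J - 18) = 1/(-18 + J))
S(Y, T) = T (S(Y, T) = T*1 = T)
(S(-447, v(w)) + 69118) - 29483 = (1/(-18 + 11) + 69118) - 29483 = (1/(-7) + 69118) - 29483 = (-⅐ + 69118) - 29483 = 483825/7 - 29483 = 277444/7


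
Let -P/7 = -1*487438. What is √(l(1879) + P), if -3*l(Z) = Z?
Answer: √30702957/3 ≈ 1847.0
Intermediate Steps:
l(Z) = -Z/3
P = 3412066 (P = -(-7)*487438 = -7*(-487438) = 3412066)
√(l(1879) + P) = √(-⅓*1879 + 3412066) = √(-1879/3 + 3412066) = √(10234319/3) = √30702957/3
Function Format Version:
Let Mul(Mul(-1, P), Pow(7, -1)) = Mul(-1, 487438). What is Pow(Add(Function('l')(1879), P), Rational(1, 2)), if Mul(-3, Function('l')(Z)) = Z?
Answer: Mul(Rational(1, 3), Pow(30702957, Rational(1, 2))) ≈ 1847.0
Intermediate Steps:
Function('l')(Z) = Mul(Rational(-1, 3), Z)
P = 3412066 (P = Mul(-7, Mul(-1, 487438)) = Mul(-7, -487438) = 3412066)
Pow(Add(Function('l')(1879), P), Rational(1, 2)) = Pow(Add(Mul(Rational(-1, 3), 1879), 3412066), Rational(1, 2)) = Pow(Add(Rational(-1879, 3), 3412066), Rational(1, 2)) = Pow(Rational(10234319, 3), Rational(1, 2)) = Mul(Rational(1, 3), Pow(30702957, Rational(1, 2)))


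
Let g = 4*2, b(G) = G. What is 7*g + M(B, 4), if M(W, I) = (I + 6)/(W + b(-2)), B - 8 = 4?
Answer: 57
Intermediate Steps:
B = 12 (B = 8 + 4 = 12)
g = 8
M(W, I) = (6 + I)/(-2 + W) (M(W, I) = (I + 6)/(W - 2) = (6 + I)/(-2 + W))
7*g + M(B, 4) = 7*8 + (6 + 4)/(-2 + 12) = 56 + 10/10 = 56 + (⅒)*10 = 56 + 1 = 57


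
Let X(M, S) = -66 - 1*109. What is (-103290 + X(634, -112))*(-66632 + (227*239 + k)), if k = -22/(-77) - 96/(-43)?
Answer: 385440337265/301 ≈ 1.2805e+9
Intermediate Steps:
X(M, S) = -175 (X(M, S) = -66 - 109 = -175)
k = 758/301 (k = -22*(-1/77) - 96*(-1/43) = 2/7 + 96/43 = 758/301 ≈ 2.5183)
(-103290 + X(634, -112))*(-66632 + (227*239 + k)) = (-103290 - 175)*(-66632 + (227*239 + 758/301)) = -103465*(-66632 + (54253 + 758/301)) = -103465*(-66632 + 16330911/301) = -103465*(-3725321/301) = 385440337265/301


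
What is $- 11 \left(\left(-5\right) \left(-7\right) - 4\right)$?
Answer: $-341$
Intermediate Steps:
$- 11 \left(\left(-5\right) \left(-7\right) - 4\right) = - 11 \left(35 - 4\right) = \left(-11\right) 31 = -341$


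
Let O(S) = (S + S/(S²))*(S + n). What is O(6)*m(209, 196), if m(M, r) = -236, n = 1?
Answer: -30562/3 ≈ -10187.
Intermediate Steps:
O(S) = (1 + S)*(S + 1/S) (O(S) = (S + S/(S²))*(S + 1) = (S + S/S²)*(1 + S) = (S + 1/S)*(1 + S) = (1 + S)*(S + 1/S))
O(6)*m(209, 196) = (1 + 6 + 1/6 + 6²)*(-236) = (1 + 6 + ⅙ + 36)*(-236) = (259/6)*(-236) = -30562/3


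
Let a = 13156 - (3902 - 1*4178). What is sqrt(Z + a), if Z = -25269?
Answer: I*sqrt(11837) ≈ 108.8*I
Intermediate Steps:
a = 13432 (a = 13156 - (3902 - 4178) = 13156 - 1*(-276) = 13156 + 276 = 13432)
sqrt(Z + a) = sqrt(-25269 + 13432) = sqrt(-11837) = I*sqrt(11837)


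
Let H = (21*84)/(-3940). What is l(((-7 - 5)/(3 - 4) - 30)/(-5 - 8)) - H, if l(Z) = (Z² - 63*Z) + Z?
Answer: -13896711/166465 ≈ -83.481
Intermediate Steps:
l(Z) = Z² - 62*Z
H = -441/985 (H = 1764*(-1/3940) = -441/985 ≈ -0.44772)
l(((-7 - 5)/(3 - 4) - 30)/(-5 - 8)) - H = (((-7 - 5)/(3 - 4) - 30)/(-5 - 8))*(-62 + ((-7 - 5)/(3 - 4) - 30)/(-5 - 8)) - 1*(-441/985) = ((-12/(-1) - 30)/(-13))*(-62 + (-12/(-1) - 30)/(-13)) + 441/985 = ((-12*(-1) - 30)*(-1/13))*(-62 + (-12*(-1) - 30)*(-1/13)) + 441/985 = ((12 - 30)*(-1/13))*(-62 + (12 - 30)*(-1/13)) + 441/985 = (-18*(-1/13))*(-62 - 18*(-1/13)) + 441/985 = 18*(-62 + 18/13)/13 + 441/985 = (18/13)*(-788/13) + 441/985 = -14184/169 + 441/985 = -13896711/166465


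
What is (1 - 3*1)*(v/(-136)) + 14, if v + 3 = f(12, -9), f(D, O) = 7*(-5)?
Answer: 457/34 ≈ 13.441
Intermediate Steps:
f(D, O) = -35
v = -38 (v = -3 - 35 = -38)
(1 - 3*1)*(v/(-136)) + 14 = (1 - 3*1)*(-38/(-136)) + 14 = (1 - 3)*(-38*(-1/136)) + 14 = -2*19/68 + 14 = -19/34 + 14 = 457/34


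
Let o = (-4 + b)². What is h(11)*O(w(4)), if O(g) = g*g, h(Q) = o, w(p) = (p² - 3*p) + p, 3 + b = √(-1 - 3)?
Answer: 2880 - 1792*I ≈ 2880.0 - 1792.0*I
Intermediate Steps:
b = -3 + 2*I (b = -3 + √(-1 - 3) = -3 + √(-4) = -3 + 2*I ≈ -3.0 + 2.0*I)
o = (-7 + 2*I)² (o = (-4 + (-3 + 2*I))² = (-7 + 2*I)² ≈ 45.0 - 28.0*I)
w(p) = p² - 2*p
h(Q) = 45 - 28*I
O(g) = g²
h(11)*O(w(4)) = (45 - 28*I)*(4*(-2 + 4))² = (45 - 28*I)*(4*2)² = (45 - 28*I)*8² = (45 - 28*I)*64 = 2880 - 1792*I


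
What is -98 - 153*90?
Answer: -13868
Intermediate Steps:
-98 - 153*90 = -98 - 13770 = -13868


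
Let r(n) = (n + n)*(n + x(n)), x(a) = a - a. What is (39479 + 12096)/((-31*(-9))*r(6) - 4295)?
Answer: 51575/15793 ≈ 3.2657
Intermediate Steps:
x(a) = 0
r(n) = 2*n² (r(n) = (n + n)*(n + 0) = (2*n)*n = 2*n²)
(39479 + 12096)/((-31*(-9))*r(6) - 4295) = (39479 + 12096)/((-31*(-9))*(2*6²) - 4295) = 51575/(279*(2*36) - 4295) = 51575/(279*72 - 4295) = 51575/(20088 - 4295) = 51575/15793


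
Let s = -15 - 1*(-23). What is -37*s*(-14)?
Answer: 4144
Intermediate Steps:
s = 8 (s = -15 + 23 = 8)
-37*s*(-14) = -37*8*(-14) = -296*(-14) = 4144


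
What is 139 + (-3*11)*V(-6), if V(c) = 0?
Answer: 139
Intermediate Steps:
139 + (-3*11)*V(-6) = 139 - 3*11*0 = 139 - 33*0 = 139 + 0 = 139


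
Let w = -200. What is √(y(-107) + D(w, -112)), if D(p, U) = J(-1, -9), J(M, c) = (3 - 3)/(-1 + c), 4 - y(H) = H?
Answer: √111 ≈ 10.536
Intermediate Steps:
y(H) = 4 - H
J(M, c) = 0 (J(M, c) = 0/(-1 + c) = 0)
D(p, U) = 0
√(y(-107) + D(w, -112)) = √((4 - 1*(-107)) + 0) = √((4 + 107) + 0) = √(111 + 0) = √111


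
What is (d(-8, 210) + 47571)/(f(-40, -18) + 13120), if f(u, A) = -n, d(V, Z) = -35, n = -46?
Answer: 23768/6583 ≈ 3.6105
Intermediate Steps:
f(u, A) = 46 (f(u, A) = -1*(-46) = 46)
(d(-8, 210) + 47571)/(f(-40, -18) + 13120) = (-35 + 47571)/(46 + 13120) = 47536/13166 = 47536*(1/13166) = 23768/6583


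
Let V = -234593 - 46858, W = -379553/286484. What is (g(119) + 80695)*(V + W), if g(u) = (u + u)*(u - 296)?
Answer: -8119790368891/748 ≈ -1.0855e+10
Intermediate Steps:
W = -991/748 (W = -379553*1/286484 = -991/748 ≈ -1.3249)
g(u) = 2*u*(-296 + u) (g(u) = (2*u)*(-296 + u) = 2*u*(-296 + u))
V = -281451
(g(119) + 80695)*(V + W) = (2*119*(-296 + 119) + 80695)*(-281451 - 991/748) = (2*119*(-177) + 80695)*(-210526339/748) = (-42126 + 80695)*(-210526339/748) = 38569*(-210526339/748) = -8119790368891/748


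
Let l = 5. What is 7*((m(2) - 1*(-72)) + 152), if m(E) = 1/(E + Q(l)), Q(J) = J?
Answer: 1569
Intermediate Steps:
m(E) = 1/(5 + E) (m(E) = 1/(E + 5) = 1/(5 + E))
7*((m(2) - 1*(-72)) + 152) = 7*((1/(5 + 2) - 1*(-72)) + 152) = 7*((1/7 + 72) + 152) = 7*(505/7 + 152) = 7*(1569/7) = 1569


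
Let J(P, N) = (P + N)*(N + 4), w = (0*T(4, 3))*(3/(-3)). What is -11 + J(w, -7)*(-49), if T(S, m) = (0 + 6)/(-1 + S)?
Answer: -1040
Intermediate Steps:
T(S, m) = 6/(-1 + S)
w = 0 (w = (0*(6/(-1 + 4)))*(3/(-3)) = (0*(6/3))*(3*(-1/3)) = (0*(6*(1/3)))*(-1) = (0*2)*(-1) = 0*(-1) = 0)
J(P, N) = (4 + N)*(N + P) (J(P, N) = (N + P)*(4 + N) = (4 + N)*(N + P))
-11 + J(w, -7)*(-49) = -11 + ((-7)**2 + 4*(-7) + 4*0 - 7*0)*(-49) = -11 + (49 - 28 + 0 + 0)*(-49) = -11 + 21*(-49) = -11 - 1029 = -1040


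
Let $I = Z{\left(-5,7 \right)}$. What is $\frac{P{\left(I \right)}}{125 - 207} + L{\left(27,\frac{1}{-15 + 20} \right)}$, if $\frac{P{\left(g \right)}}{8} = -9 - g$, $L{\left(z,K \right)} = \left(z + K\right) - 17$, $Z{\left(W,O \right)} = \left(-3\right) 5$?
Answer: $\frac{1971}{205} \approx 9.6146$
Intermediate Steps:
$Z{\left(W,O \right)} = -15$
$L{\left(z,K \right)} = -17 + K + z$ ($L{\left(z,K \right)} = \left(K + z\right) - 17 = -17 + K + z$)
$I = -15$
$P{\left(g \right)} = -72 - 8 g$ ($P{\left(g \right)} = 8 \left(-9 - g\right) = -72 - 8 g$)
$\frac{P{\left(I \right)}}{125 - 207} + L{\left(27,\frac{1}{-15 + 20} \right)} = \frac{-72 - -120}{125 - 207} + \left(-17 + \frac{1}{-15 + 20} + 27\right) = \frac{-72 + 120}{-82} + \left(-17 + \frac{1}{5} + 27\right) = \left(- \frac{1}{82}\right) 48 + \left(-17 + \frac{1}{5} + 27\right) = - \frac{24}{41} + \frac{51}{5} = \frac{1971}{205}$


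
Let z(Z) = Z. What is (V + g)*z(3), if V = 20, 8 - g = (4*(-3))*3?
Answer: 192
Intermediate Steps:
g = 44 (g = 8 - 4*(-3)*3 = 8 - (-12)*3 = 8 - 1*(-36) = 8 + 36 = 44)
(V + g)*z(3) = (20 + 44)*3 = 64*3 = 192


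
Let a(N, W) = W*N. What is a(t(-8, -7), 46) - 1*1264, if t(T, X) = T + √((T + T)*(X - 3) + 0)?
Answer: -1632 + 184*√10 ≈ -1050.1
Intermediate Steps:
t(T, X) = T + √2*√(T*(-3 + X)) (t(T, X) = T + √((2*T)*(-3 + X) + 0) = T + √(2*T*(-3 + X) + 0) = T + √(2*T*(-3 + X)) = T + √2*√(T*(-3 + X)))
a(N, W) = N*W
a(t(-8, -7), 46) - 1*1264 = (-8 + √2*√(-8*(-3 - 7)))*46 - 1*1264 = (-8 + √2*√(-8*(-10)))*46 - 1264 = (-8 + √2*√80)*46 - 1264 = (-8 + √2*(4*√5))*46 - 1264 = (-8 + 4*√10)*46 - 1264 = (-368 + 184*√10) - 1264 = -1632 + 184*√10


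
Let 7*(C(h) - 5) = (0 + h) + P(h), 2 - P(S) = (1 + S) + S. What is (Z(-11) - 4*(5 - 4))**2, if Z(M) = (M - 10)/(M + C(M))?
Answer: 81/100 ≈ 0.81000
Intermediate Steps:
P(S) = 1 - 2*S (P(S) = 2 - ((1 + S) + S) = 2 - (1 + 2*S) = 2 + (-1 - 2*S) = 1 - 2*S)
C(h) = 36/7 - h/7 (C(h) = 5 + ((0 + h) + (1 - 2*h))/7 = 5 + (h + (1 - 2*h))/7 = 5 + (1 - h)/7 = 5 + (1/7 - h/7) = 36/7 - h/7)
Z(M) = (-10 + M)/(36/7 + 6*M/7) (Z(M) = (M - 10)/(M + (36/7 - M/7)) = (-10 + M)/(36/7 + 6*M/7))
(Z(-11) - 4*(5 - 4))**2 = (7*(-10 - 11)/(6*(6 - 11)) - 4*(5 - 4))**2 = ((7/6)*(-21)/(-5) - 4*1)**2 = ((7/6)*(-1/5)*(-21) - 4)**2 = (49/10 - 4)**2 = (9/10)**2 = 81/100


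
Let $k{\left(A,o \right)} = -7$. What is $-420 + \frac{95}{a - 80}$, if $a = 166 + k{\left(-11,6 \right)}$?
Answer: $- \frac{33085}{79} \approx -418.8$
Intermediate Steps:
$a = 159$ ($a = 166 - 7 = 159$)
$-420 + \frac{95}{a - 80} = -420 + \frac{95}{159 - 80} = -420 + \frac{95}{79} = - \frac{33085}{79}$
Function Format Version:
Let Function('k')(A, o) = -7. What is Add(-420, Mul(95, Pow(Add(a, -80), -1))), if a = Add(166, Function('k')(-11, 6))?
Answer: Rational(-33085, 79) ≈ -418.80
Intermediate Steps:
a = 159 (a = Add(166, -7) = 159)
Add(-420, Mul(95, Pow(Add(a, -80), -1))) = Add(-420, Mul(95, Pow(Add(159, -80), -1))) = Add(-420, Mul(95, Pow(79, -1))) = Add(-420, Mul(95, Rational(1, 79))) = Add(-420, Rational(95, 79)) = Rational(-33085, 79)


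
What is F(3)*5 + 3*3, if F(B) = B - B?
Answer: 9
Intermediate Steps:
F(B) = 0
F(3)*5 + 3*3 = 0*5 + 3*3 = 0 + 9 = 9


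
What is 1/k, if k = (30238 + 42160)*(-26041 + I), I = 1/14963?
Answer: -14963/28209987993836 ≈ -5.3041e-10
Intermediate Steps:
I = 1/14963 ≈ 6.6831e-5
k = -28209987993836/14963 (k = (30238 + 42160)*(-26041 + 1/14963) = 72398*(-389651482/14963) = -28209987993836/14963 ≈ -1.8853e+9)
1/k = 1/(-28209987993836/14963) = -14963/28209987993836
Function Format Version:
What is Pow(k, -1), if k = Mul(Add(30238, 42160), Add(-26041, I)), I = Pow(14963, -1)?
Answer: Rational(-14963, 28209987993836) ≈ -5.3041e-10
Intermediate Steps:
I = Rational(1, 14963) ≈ 6.6831e-5
k = Rational(-28209987993836, 14963) (k = Mul(Add(30238, 42160), Add(-26041, Rational(1, 14963))) = Mul(72398, Rational(-389651482, 14963)) = Rational(-28209987993836, 14963) ≈ -1.8853e+9)
Pow(k, -1) = Pow(Rational(-28209987993836, 14963), -1) = Rational(-14963, 28209987993836)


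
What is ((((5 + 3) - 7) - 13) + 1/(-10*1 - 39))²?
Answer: 346921/2401 ≈ 144.49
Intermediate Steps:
((((5 + 3) - 7) - 13) + 1/(-10*1 - 39))² = (((8 - 7) - 13) + 1/(-10 - 39))² = ((1 - 13) + 1/(-49))² = (-12 - 1/49)² = (-589/49)² = 346921/2401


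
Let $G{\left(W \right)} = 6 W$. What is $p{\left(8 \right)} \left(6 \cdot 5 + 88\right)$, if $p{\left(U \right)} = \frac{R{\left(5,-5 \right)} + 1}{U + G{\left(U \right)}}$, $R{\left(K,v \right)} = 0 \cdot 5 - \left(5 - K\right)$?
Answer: $\frac{59}{28} \approx 2.1071$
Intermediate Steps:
$R{\left(K,v \right)} = -5 + K$ ($R{\left(K,v \right)} = 0 + \left(-5 + K\right) = -5 + K$)
$p{\left(U \right)} = \frac{1}{7 U}$ ($p{\left(U \right)} = \frac{\left(-5 + 5\right) + 1}{U + 6 U} = \frac{0 + 1}{7 U} = 1 \frac{1}{7 U} = \frac{1}{7 U}$)
$p{\left(8 \right)} \left(6 \cdot 5 + 88\right) = \frac{1}{7 \cdot 8} \left(6 \cdot 5 + 88\right) = \frac{1}{7} \cdot \frac{1}{8} \left(30 + 88\right) = \frac{1}{56} \cdot 118 = \frac{59}{28}$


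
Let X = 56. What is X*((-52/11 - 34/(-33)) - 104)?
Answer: -199024/33 ≈ -6031.0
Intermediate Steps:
X*((-52/11 - 34/(-33)) - 104) = 56*((-52/11 - 34/(-33)) - 104) = 56*((-52*1/11 - 34*(-1/33)) - 104) = 56*((-52/11 + 34/33) - 104) = 56*(-122/33 - 104) = 56*(-3554/33) = -199024/33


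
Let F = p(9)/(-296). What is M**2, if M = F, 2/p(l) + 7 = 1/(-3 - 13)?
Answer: 16/17480761 ≈ 9.1529e-7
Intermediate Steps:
p(l) = -32/113 (p(l) = 2/(-7 + 1/(-3 - 13)) = 2/(-7 + 1/(-16)) = 2/(-7 - 1/16) = 2/(-113/16) = 2*(-16/113) = -32/113)
F = 4/4181 (F = -32/113/(-296) = -32/113*(-1/296) = 4/4181 ≈ 0.00095671)
M = 4/4181 ≈ 0.00095671
M**2 = (4/4181)**2 = 16/17480761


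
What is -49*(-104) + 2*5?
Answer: 5106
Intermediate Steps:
-49*(-104) + 2*5 = 5096 + 10 = 5106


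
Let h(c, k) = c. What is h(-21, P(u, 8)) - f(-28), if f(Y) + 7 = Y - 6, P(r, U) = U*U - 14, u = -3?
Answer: 20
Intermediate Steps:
P(r, U) = -14 + U² (P(r, U) = U² - 14 = -14 + U²)
f(Y) = -13 + Y (f(Y) = -7 + (Y - 6) = -7 + (-6 + Y) = -13 + Y)
h(-21, P(u, 8)) - f(-28) = -21 - (-13 - 28) = -21 - 1*(-41) = -21 + 41 = 20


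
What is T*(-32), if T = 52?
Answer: -1664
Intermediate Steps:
T*(-32) = 52*(-32) = -1664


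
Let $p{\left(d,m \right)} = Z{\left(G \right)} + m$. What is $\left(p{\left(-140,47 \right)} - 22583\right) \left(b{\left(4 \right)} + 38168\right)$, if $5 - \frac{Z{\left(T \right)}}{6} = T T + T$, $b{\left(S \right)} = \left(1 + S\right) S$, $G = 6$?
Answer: $-869082504$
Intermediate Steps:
$b{\left(S \right)} = S \left(1 + S\right)$
$Z{\left(T \right)} = 30 - 6 T - 6 T^{2}$ ($Z{\left(T \right)} = 30 - 6 \left(T T + T\right) = 30 - 6 \left(T^{2} + T\right) = 30 - 6 \left(T + T^{2}\right) = 30 - \left(6 T + 6 T^{2}\right) = 30 - 6 T - 6 T^{2}$)
$p{\left(d,m \right)} = -222 + m$ ($p{\left(d,m \right)} = \left(30 - 36 - 6 \cdot 6^{2}\right) + m = \left(30 - 36 - 216\right) + m = -222 + m$)
$\left(p{\left(-140,47 \right)} - 22583\right) \left(b{\left(4 \right)} + 38168\right) = \left(\left(-222 + 47\right) - 22583\right) \left(4 \left(1 + 4\right) + 38168\right) = \left(-175 - 22583\right) \left(4 \cdot 5 + 38168\right) = - 22758 \left(20 + 38168\right) = \left(-22758\right) 38188 = -869082504$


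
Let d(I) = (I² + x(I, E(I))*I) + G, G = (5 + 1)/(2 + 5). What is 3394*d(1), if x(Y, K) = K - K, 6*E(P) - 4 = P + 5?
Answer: 44122/7 ≈ 6303.1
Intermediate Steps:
E(P) = 3/2 + P/6 (E(P) = ⅔ + (P + 5)/6 = ⅔ + (5 + P)/6 = ⅔ + (⅚ + P/6) = 3/2 + P/6)
x(Y, K) = 0
G = 6/7 ≈ 0.85714
d(I) = 6/7 + I² (d(I) = (I² + 0*I) + 6/7 = (I² + 0) + 6/7 = I² + 6/7 = 6/7 + I²)
3394*d(1) = 3394*(6/7 + 1²) = 3394*(6/7 + 1) = 3394*(13/7) = 44122/7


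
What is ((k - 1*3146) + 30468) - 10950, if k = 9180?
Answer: 25552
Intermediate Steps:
((k - 1*3146) + 30468) - 10950 = ((9180 - 1*3146) + 30468) - 10950 = ((9180 - 3146) + 30468) - 10950 = (6034 + 30468) - 10950 = 36502 - 10950 = 25552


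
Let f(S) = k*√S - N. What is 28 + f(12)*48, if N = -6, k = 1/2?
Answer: 316 + 48*√3 ≈ 399.14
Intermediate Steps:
k = ½ ≈ 0.50000
f(S) = 6 + √S/2 (f(S) = √S/2 - 1*(-6) = √S/2 + 6 = 6 + √S/2)
28 + f(12)*48 = 28 + (6 + √12/2)*48 = 28 + (6 + (2*√3)/2)*48 = 28 + (6 + √3)*48 = 28 + (288 + 48*√3) = 316 + 48*√3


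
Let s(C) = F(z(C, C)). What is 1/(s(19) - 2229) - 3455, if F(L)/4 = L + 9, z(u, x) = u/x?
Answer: -7562996/2189 ≈ -3455.0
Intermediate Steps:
F(L) = 36 + 4*L (F(L) = 4*(L + 9) = 4*(9 + L) = 36 + 4*L)
s(C) = 40 (s(C) = 36 + 4*(C/C) = 36 + 4*1 = 36 + 4 = 40)
1/(s(19) - 2229) - 3455 = 1/(40 - 2229) - 3455 = 1/(-2189) - 3455 = -1/2189 - 3455 = -7562996/2189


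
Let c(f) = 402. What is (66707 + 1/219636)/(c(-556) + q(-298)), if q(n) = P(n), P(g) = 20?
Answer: 14651258653/92686392 ≈ 158.07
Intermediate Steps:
q(n) = 20
(66707 + 1/219636)/(c(-556) + q(-298)) = (66707 + 1/219636)/(402 + 20) = (66707 + 1/219636)/422 = (14651258653/219636)*(1/422) = 14651258653/92686392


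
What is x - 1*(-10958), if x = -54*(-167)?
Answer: 19976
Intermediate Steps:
x = 9018
x - 1*(-10958) = 9018 - 1*(-10958) = 9018 + 10958 = 19976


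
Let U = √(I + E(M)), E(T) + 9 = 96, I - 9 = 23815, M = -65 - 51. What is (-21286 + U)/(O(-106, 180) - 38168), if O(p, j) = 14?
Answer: 10643/19077 - √23911/38154 ≈ 0.55384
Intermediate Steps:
M = -116
I = 23824 (I = 9 + 23815 = 23824)
E(T) = 87 (E(T) = -9 + 96 = 87)
U = √23911 (U = √(23824 + 87) = √23911 ≈ 154.63)
(-21286 + U)/(O(-106, 180) - 38168) = (-21286 + √23911)/(14 - 38168) = (-21286 + √23911)/(-38154) = (-21286 + √23911)*(-1/38154) = 10643/19077 - √23911/38154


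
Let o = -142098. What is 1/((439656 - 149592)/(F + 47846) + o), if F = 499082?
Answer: -34183/4857317805 ≈ -7.0374e-6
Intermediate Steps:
1/((439656 - 149592)/(F + 47846) + o) = 1/((439656 - 149592)/(499082 + 47846) - 142098) = 1/(290064/546928 - 142098) = 1/(290064*(1/546928) - 142098) = 1/(18129/34183 - 142098) = 1/(-4857317805/34183) = -34183/4857317805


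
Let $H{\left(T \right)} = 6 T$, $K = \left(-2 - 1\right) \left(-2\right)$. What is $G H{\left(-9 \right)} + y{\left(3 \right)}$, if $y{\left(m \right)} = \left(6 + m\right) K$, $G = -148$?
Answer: $8046$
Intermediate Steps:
$K = 6$ ($K = \left(-3\right) \left(-2\right) = 6$)
$y{\left(m \right)} = 36 + 6 m$ ($y{\left(m \right)} = \left(6 + m\right) 6 = 36 + 6 m$)
$G H{\left(-9 \right)} + y{\left(3 \right)} = - 148 \cdot 6 \left(-9\right) + \left(36 + 6 \cdot 3\right) = \left(-148\right) \left(-54\right) + \left(36 + 18\right) = 7992 + 54 = 8046$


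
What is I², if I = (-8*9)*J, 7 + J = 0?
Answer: 254016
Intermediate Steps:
J = -7 (J = -7 + 0 = -7)
I = 504 (I = -8*9*(-7) = -72*(-7) = 504)
I² = 504² = 254016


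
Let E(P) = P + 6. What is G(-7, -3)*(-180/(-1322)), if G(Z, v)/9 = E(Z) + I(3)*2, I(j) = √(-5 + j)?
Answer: -810/661 + 1620*I*√2/661 ≈ -1.2254 + 3.466*I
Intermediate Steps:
E(P) = 6 + P
G(Z, v) = 54 + 9*Z + 18*I*√2 (G(Z, v) = 9*((6 + Z) + √(-5 + 3)*2) = 9*((6 + Z) + √(-2)*2) = 9*((6 + Z) + (I*√2)*2) = 9*((6 + Z) + 2*I*√2) = 9*(6 + Z + 2*I*√2) = 54 + 9*Z + 18*I*√2)
G(-7, -3)*(-180/(-1322)) = (54 + 9*(-7) + 18*I*√2)*(-180/(-1322)) = (54 - 63 + 18*I*√2)*(-180*(-1/1322)) = (-9 + 18*I*√2)*(90/661) = -810/661 + 1620*I*√2/661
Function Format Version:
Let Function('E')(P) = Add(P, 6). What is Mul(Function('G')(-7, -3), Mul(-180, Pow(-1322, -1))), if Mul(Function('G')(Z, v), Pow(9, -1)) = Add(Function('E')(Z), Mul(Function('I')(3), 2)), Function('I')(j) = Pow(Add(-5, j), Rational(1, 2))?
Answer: Add(Rational(-810, 661), Mul(Rational(1620, 661), I, Pow(2, Rational(1, 2)))) ≈ Add(-1.2254, Mul(3.4660, I))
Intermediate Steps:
Function('E')(P) = Add(6, P)
Function('G')(Z, v) = Add(54, Mul(9, Z), Mul(18, I, Pow(2, Rational(1, 2)))) (Function('G')(Z, v) = Mul(9, Add(Add(6, Z), Mul(Pow(Add(-5, 3), Rational(1, 2)), 2))) = Mul(9, Add(Add(6, Z), Mul(Pow(-2, Rational(1, 2)), 2))) = Mul(9, Add(Add(6, Z), Mul(Mul(I, Pow(2, Rational(1, 2))), 2))) = Mul(9, Add(Add(6, Z), Mul(2, I, Pow(2, Rational(1, 2))))) = Mul(9, Add(6, Z, Mul(2, I, Pow(2, Rational(1, 2))))) = Add(54, Mul(9, Z), Mul(18, I, Pow(2, Rational(1, 2)))))
Mul(Function('G')(-7, -3), Mul(-180, Pow(-1322, -1))) = Mul(Add(54, Mul(9, -7), Mul(18, I, Pow(2, Rational(1, 2)))), Mul(-180, Pow(-1322, -1))) = Mul(Add(54, -63, Mul(18, I, Pow(2, Rational(1, 2)))), Mul(-180, Rational(-1, 1322))) = Mul(Add(-9, Mul(18, I, Pow(2, Rational(1, 2)))), Rational(90, 661)) = Add(Rational(-810, 661), Mul(Rational(1620, 661), I, Pow(2, Rational(1, 2))))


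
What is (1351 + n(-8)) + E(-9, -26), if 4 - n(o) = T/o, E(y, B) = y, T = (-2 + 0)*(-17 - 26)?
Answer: 5427/4 ≈ 1356.8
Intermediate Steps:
T = 86 (T = -2*(-43) = 86)
n(o) = 4 - 86/o
(1351 + n(-8)) + E(-9, -26) = (1351 + (4 - 86/(-8))) - 9 = (1351 + (4 - 86*(-⅛))) - 9 = (1351 + (4 + 43/4)) - 9 = (1351 + 59/4) - 9 = 5463/4 - 9 = 5427/4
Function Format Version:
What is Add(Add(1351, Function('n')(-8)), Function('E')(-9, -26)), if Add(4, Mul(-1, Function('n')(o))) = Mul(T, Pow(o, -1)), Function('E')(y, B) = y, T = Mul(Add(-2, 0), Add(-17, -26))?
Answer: Rational(5427, 4) ≈ 1356.8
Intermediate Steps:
T = 86 (T = Mul(-2, -43) = 86)
Function('n')(o) = Add(4, Mul(-86, Pow(o, -1))) (Function('n')(o) = Add(4, Mul(-1, Mul(86, Pow(o, -1)))) = Add(4, Mul(-86, Pow(o, -1))))
Add(Add(1351, Function('n')(-8)), Function('E')(-9, -26)) = Add(Add(1351, Add(4, Mul(-86, Pow(-8, -1)))), -9) = Add(Add(1351, Add(4, Mul(-86, Rational(-1, 8)))), -9) = Add(Add(1351, Add(4, Rational(43, 4))), -9) = Add(Add(1351, Rational(59, 4)), -9) = Add(Rational(5463, 4), -9) = Rational(5427, 4)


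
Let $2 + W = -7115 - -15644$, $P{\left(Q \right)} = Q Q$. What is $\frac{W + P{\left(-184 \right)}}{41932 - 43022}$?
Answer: $- \frac{42383}{1090} \approx -38.883$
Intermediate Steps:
$P{\left(Q \right)} = Q^{2}$
$W = 8527$ ($W = -2 - -8529 = -2 + \left(-7115 + 15644\right) = -2 + 8529 = 8527$)
$\frac{W + P{\left(-184 \right)}}{41932 - 43022} = \frac{8527 + \left(-184\right)^{2}}{41932 - 43022} = \frac{8527 + 33856}{-1090} = 42383 \left(- \frac{1}{1090}\right) = - \frac{42383}{1090}$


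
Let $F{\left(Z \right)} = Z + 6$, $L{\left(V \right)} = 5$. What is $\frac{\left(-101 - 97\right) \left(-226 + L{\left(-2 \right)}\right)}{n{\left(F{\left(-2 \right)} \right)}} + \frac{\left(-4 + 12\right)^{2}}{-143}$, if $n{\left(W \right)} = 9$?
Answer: $\frac{695202}{143} \approx 4861.6$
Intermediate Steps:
$F{\left(Z \right)} = 6 + Z$
$\frac{\left(-101 - 97\right) \left(-226 + L{\left(-2 \right)}\right)}{n{\left(F{\left(-2 \right)} \right)}} + \frac{\left(-4 + 12\right)^{2}}{-143} = \frac{\left(-101 - 97\right) \left(-226 + 5\right)}{9} + \frac{\left(-4 + 12\right)^{2}}{-143} = \left(-198\right) \left(-221\right) \frac{1}{9} + 8^{2} \left(- \frac{1}{143}\right) = 43758 \cdot \frac{1}{9} + 64 \left(- \frac{1}{143}\right) = 4862 - \frac{64}{143} = \frac{695202}{143}$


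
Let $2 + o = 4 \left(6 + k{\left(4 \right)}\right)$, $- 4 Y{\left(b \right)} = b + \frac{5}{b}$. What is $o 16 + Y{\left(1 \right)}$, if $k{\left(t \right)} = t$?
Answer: $\frac{1213}{2} \approx 606.5$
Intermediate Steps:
$Y{\left(b \right)} = - \frac{5}{4 b} - \frac{b}{4}$ ($Y{\left(b \right)} = - \frac{b + \frac{5}{b}}{4} = - \frac{5}{4 b} - \frac{b}{4}$)
$o = 38$ ($o = -2 + 4 \left(6 + 4\right) = -2 + 4 \cdot 10 = -2 + 40 = 38$)
$o 16 + Y{\left(1 \right)} = 38 \cdot 16 + \frac{-5 - 1^{2}}{4 \cdot 1} = 608 + \frac{1}{4} \cdot 1 \left(-5 - 1\right) = 608 + \frac{1}{4} \cdot 1 \left(-6\right) = 608 - \frac{3}{2} = \frac{1213}{2}$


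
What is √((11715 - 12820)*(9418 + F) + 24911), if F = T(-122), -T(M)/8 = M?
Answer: I*√11460459 ≈ 3385.3*I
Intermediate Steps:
T(M) = -8*M
F = 976 (F = -8*(-122) = 976)
√((11715 - 12820)*(9418 + F) + 24911) = √((11715 - 12820)*(9418 + 976) + 24911) = √(-1105*10394 + 24911) = √(-11485370 + 24911) = √(-11460459) = I*√11460459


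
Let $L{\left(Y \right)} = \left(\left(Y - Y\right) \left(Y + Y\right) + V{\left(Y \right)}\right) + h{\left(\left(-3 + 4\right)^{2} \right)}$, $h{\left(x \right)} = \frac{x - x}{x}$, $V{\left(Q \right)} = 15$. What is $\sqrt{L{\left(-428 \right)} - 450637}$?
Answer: $i \sqrt{450622} \approx 671.28 i$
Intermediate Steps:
$h{\left(x \right)} = 0$ ($h{\left(x \right)} = \frac{0}{x} = 0$)
$L{\left(Y \right)} = 15$ ($L{\left(Y \right)} = \left(\left(Y - Y\right) \left(Y + Y\right) + 15\right) + 0 = \left(0 \cdot 2 Y + 15\right) + 0 = \left(0 + 15\right) + 0 = 15 + 0 = 15$)
$\sqrt{L{\left(-428 \right)} - 450637} = \sqrt{15 - 450637} = \sqrt{-450622} = i \sqrt{450622}$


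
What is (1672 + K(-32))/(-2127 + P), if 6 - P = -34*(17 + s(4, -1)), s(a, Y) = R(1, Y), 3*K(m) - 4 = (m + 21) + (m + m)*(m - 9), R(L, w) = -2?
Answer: -7633/4833 ≈ -1.5793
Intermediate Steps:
K(m) = 25/3 + m/3 + 2*m*(-9 + m)/3 (K(m) = 4/3 + ((m + 21) + (m + m)*(m - 9))/3 = 4/3 + ((21 + m) + (2*m)*(-9 + m))/3 = 4/3 + ((21 + m) + 2*m*(-9 + m))/3 = 4/3 + (21 + m + 2*m*(-9 + m))/3 = 4/3 + (7 + m/3 + 2*m*(-9 + m)/3) = 25/3 + m/3 + 2*m*(-9 + m)/3)
s(a, Y) = -2
P = 516 (P = 6 - (-34)*(17 - 2) = 6 - (-34)*15 = 6 - 1*(-510) = 6 + 510 = 516)
(1672 + K(-32))/(-2127 + P) = (1672 + (25/3 - 17/3*(-32) + (2/3)*(-32)**2))/(-2127 + 516) = (1672 + (25/3 + 544/3 + (2/3)*1024))/(-1611) = (1672 + (25/3 + 544/3 + 2048/3))*(-1/1611) = (1672 + 2617/3)*(-1/1611) = (7633/3)*(-1/1611) = -7633/4833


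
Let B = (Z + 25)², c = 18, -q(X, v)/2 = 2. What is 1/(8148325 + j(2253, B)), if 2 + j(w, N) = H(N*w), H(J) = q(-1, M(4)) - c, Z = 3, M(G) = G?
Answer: 1/8148301 ≈ 1.2272e-7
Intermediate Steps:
q(X, v) = -4 (q(X, v) = -2*2 = -4)
B = 784 (B = (3 + 25)² = 28² = 784)
H(J) = -22 (H(J) = -4 - 1*18 = -4 - 18 = -22)
j(w, N) = -24 (j(w, N) = -2 - 22 = -24)
1/(8148325 + j(2253, B)) = 1/(8148325 - 24) = 1/8148301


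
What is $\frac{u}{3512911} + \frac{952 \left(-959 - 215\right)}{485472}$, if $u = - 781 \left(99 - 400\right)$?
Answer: $- \frac{238254544381}{106588745562} \approx -2.2353$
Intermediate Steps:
$u = 235081$ ($u = \left(-781\right) \left(-301\right) = 235081$)
$\frac{u}{3512911} + \frac{952 \left(-959 - 215\right)}{485472} = \frac{235081}{3512911} + \frac{952 \left(-959 - 215\right)}{485472} = 235081 \cdot \frac{1}{3512911} + 952 \left(-1174\right) \frac{1}{485472} = \frac{235081}{3512911} - \frac{69853}{30342} = - \frac{238254544381}{106588745562}$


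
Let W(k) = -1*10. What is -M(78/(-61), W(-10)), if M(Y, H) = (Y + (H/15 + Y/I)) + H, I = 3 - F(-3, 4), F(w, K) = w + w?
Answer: 2212/183 ≈ 12.087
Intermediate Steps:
F(w, K) = 2*w
I = 9 (I = 3 - 2*(-3) = 3 - 1*(-6) = 3 + 6 = 9)
W(k) = -10
M(Y, H) = 10*Y/9 + 16*H/15 (M(Y, H) = (Y + (H/15 + Y/9)) + H = (Y + (Y/9 + H/15)) + H = (H/15 + 10*Y/9) + H = 10*Y/9 + 16*H/15)
-M(78/(-61), W(-10)) = -(10*(78/(-61))/9 + (16/15)*(-10)) = -(10*(78*(-1/61))/9 - 32/3) = -((10/9)*(-78/61) - 32/3) = -(-260/183 - 32/3) = -1*(-2212/183) = 2212/183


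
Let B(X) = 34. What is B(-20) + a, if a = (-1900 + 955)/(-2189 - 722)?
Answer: 99919/2911 ≈ 34.325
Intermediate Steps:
a = 945/2911 (a = -945/(-2911) = -945*(-1/2911) = 945/2911 ≈ 0.32463)
B(-20) + a = 34 + 945/2911 = 99919/2911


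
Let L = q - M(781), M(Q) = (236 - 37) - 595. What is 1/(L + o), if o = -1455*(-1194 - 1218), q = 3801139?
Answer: 1/7310995 ≈ 1.3678e-7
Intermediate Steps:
M(Q) = -396 (M(Q) = 199 - 595 = -396)
o = 3509460 (o = -1455*(-2412) = 3509460)
L = 3801535 (L = 3801139 - 1*(-396) = 3801139 + 396 = 3801535)
1/(L + o) = 1/(3801535 + 3509460) = 1/7310995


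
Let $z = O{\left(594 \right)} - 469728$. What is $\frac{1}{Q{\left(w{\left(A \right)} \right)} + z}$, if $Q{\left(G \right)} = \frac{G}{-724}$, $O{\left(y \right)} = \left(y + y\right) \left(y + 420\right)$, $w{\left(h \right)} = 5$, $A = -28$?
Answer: $\frac{724}{532070491} \approx 1.3607 \cdot 10^{-6}$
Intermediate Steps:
$O{\left(y \right)} = 2 y \left(420 + y\right)$
$Q{\left(G \right)} = - \frac{G}{724}$ ($Q{\left(G \right)} = G \left(- \frac{1}{724}\right) = - \frac{G}{724}$)
$z = 734904$ ($z = 2 \cdot 594 \left(420 + 594\right) - 469728 = 2 \cdot 594 \cdot 1014 - 469728 = 1204632 - 469728 = 734904$)
$\frac{1}{Q{\left(w{\left(A \right)} \right)} + z} = \frac{1}{\left(- \frac{1}{724}\right) 5 + 734904} = \frac{1}{- \frac{5}{724} + 734904} = \frac{1}{\frac{532070491}{724}} = \frac{724}{532070491}$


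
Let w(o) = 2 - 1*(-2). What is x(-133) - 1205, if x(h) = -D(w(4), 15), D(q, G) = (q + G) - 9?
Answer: -1215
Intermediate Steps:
w(o) = 4 (w(o) = 2 + 2 = 4)
D(q, G) = -9 + G + q (D(q, G) = (G + q) - 9 = -9 + G + q)
x(h) = -10 (x(h) = -(-9 + 15 + 4) = -1*10 = -10)
x(-133) - 1205 = -10 - 1205 = -1215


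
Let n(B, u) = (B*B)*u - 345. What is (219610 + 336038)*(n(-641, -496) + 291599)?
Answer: -113077547417856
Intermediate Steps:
n(B, u) = -345 + u*B² (n(B, u) = B²*u - 345 = u*B² - 345 = -345 + u*B²)
(219610 + 336038)*(n(-641, -496) + 291599) = (219610 + 336038)*((-345 - 496*(-641)²) + 291599) = 555648*((-345 - 496*410881) + 291599) = 555648*((-345 - 203796976) + 291599) = 555648*(-203797321 + 291599) = 555648*(-203505722) = -113077547417856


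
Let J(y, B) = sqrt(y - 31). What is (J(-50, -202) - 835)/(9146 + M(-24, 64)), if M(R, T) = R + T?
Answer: -835/9186 + 3*I/3062 ≈ -0.090899 + 0.00097975*I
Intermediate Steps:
J(y, B) = sqrt(-31 + y)
(J(-50, -202) - 835)/(9146 + M(-24, 64)) = (sqrt(-31 - 50) - 835)/(9146 + (-24 + 64)) = (sqrt(-81) - 835)/(9146 + 40) = (9*I - 835)/9186 = (-835 + 9*I)*(1/9186) = -835/9186 + 3*I/3062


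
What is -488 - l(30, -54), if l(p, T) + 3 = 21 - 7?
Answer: -499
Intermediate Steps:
l(p, T) = 11 (l(p, T) = -3 + (21 - 7) = -3 + 14 = 11)
-488 - l(30, -54) = -488 - 1*11 = -488 - 11 = -499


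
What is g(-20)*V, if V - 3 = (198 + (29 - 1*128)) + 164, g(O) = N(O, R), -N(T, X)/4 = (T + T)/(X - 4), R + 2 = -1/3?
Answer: -6720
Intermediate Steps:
R = -7/3 (R = -2 - 1/3 = -7/3 ≈ -2.3333)
N(T, X) = -8*T/(-4 + X) (N(T, X) = -4*(T + T)/(X - 4) = -4*2*T/(-4 + X) = -8*T/(-4 + X))
g(O) = 24*O/19 (g(O) = -8*O/(-4 - 7/3) = -8*O/(-19/3) = -8*O*(-3/19) = 24*O/19)
V = 266 (V = 3 + ((198 + (29 - 1*128)) + 164) = 3 + ((198 + (29 - 128)) + 164) = 3 + ((198 - 99) + 164) = 3 + (99 + 164) = 3 + 263 = 266)
g(-20)*V = ((24/19)*(-20))*266 = -480/19*266 = -6720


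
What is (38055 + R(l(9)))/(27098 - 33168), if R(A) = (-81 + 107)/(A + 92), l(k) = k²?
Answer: -6583541/1050110 ≈ -6.2694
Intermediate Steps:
R(A) = 26/(92 + A)
(38055 + R(l(9)))/(27098 - 33168) = (38055 + 26/(92 + 9²))/(27098 - 33168) = (38055 + 26/(92 + 81))/(-6070) = (38055 + 26/173)*(-1/6070) = (6583541/173)*(-1/6070) = -6583541/1050110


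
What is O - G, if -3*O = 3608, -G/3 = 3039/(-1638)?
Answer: -659695/546 ≈ -1208.2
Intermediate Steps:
G = 1013/182 (G = -9117/(-1638) = -9117*(-1)/1638 = -3*(-1013/546) = 1013/182 ≈ 5.5659)
O = -3608/3 (O = -⅓*3608 = -3608/3 ≈ -1202.7)
O - G = -3608/3 - 1*1013/182 = -3608/3 - 1013/182 = -659695/546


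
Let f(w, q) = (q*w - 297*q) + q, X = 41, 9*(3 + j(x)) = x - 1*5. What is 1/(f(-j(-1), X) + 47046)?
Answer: 3/105181 ≈ 2.8522e-5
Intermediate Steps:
j(x) = -32/9 + x/9 (j(x) = -3 + (x - 1*5)/9 = -3 + (x - 5)/9 = -3 + (-5 + x)/9 = -3 + (-5/9 + x/9) = -32/9 + x/9)
f(w, q) = -296*q + q*w (f(w, q) = (-297*q + q*w) + q = -296*q + q*w)
1/(f(-j(-1), X) + 47046) = 1/(41*(-296 - (-32/9 + (1/9)*(-1))) + 47046) = 1/(41*(-296 - (-32/9 - 1/9)) + 47046) = 1/(41*(-296 - 1*(-11/3)) + 47046) = 1/(41*(-296 + 11/3) + 47046) = 1/(41*(-877/3) + 47046) = 1/(-35957/3 + 47046) = 1/(105181/3) = 3/105181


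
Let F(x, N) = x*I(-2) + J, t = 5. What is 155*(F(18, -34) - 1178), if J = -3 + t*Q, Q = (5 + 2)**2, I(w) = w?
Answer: -150660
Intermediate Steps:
Q = 49 (Q = 7**2 = 49)
J = 242 (J = -3 + 5*49 = -3 + 245 = 242)
F(x, N) = 242 - 2*x (F(x, N) = x*(-2) + 242 = -2*x + 242 = 242 - 2*x)
155*(F(18, -34) - 1178) = 155*((242 - 2*18) - 1178) = 155*((242 - 36) - 1178) = 155*(206 - 1178) = 155*(-972) = -150660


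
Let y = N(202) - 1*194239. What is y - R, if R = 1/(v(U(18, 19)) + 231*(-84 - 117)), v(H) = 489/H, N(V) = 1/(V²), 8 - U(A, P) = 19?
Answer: -2025935002115903/10430114460 ≈ -1.9424e+5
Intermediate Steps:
U(A, P) = -11 (U(A, P) = 8 - 1*19 = 8 - 19 = -11)
N(V) = V⁻²
y = -7925728155/40804 (y = 202⁻² - 1*194239 = 1/40804 - 194239 = -7925728155/40804 ≈ -1.9424e+5)
R = -11/511230 (R = 1/(489/(-11) + 231*(-84 - 117)) = 1/(489*(-1/11) + 231*(-201)) = 1/(-489/11 - 46431) = 1/(-511230/11) = -11/511230 ≈ -2.1517e-5)
y - R = -7925728155/40804 - 1*(-11/511230) = -7925728155/40804 + 11/511230 = -2025935002115903/10430114460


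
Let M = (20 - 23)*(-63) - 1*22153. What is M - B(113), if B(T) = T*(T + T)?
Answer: -47502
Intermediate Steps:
B(T) = 2*T² (B(T) = T*(2*T) = 2*T²)
M = -21964 (M = -3*(-63) - 22153 = 189 - 22153 = -21964)
M - B(113) = -21964 - 2*113² = -21964 - 2*12769 = -21964 - 1*25538 = -21964 - 25538 = -47502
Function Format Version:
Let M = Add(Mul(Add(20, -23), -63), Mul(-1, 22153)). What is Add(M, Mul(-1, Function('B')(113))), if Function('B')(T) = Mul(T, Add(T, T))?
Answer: -47502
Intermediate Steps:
Function('B')(T) = Mul(2, Pow(T, 2)) (Function('B')(T) = Mul(T, Mul(2, T)) = Mul(2, Pow(T, 2)))
M = -21964 (M = Add(Mul(-3, -63), -22153) = Add(189, -22153) = -21964)
Add(M, Mul(-1, Function('B')(113))) = Add(-21964, Mul(-1, Mul(2, Pow(113, 2)))) = Add(-21964, Mul(-1, Mul(2, 12769))) = Add(-21964, Mul(-1, 25538)) = Add(-21964, -25538) = -47502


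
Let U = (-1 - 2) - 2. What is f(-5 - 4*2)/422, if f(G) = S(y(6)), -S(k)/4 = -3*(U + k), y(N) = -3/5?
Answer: -168/1055 ≈ -0.15924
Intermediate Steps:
y(N) = -⅗ (y(N) = -3*⅕ = -⅗)
U = -5 (U = -3 - 2 = -5)
S(k) = -60 + 12*k (S(k) = -(-12)*(-5 + k) = -4*(15 - 3*k) = -60 + 12*k)
f(G) = -336/5 (f(G) = -60 + 12*(-⅗) = -60 - 36/5 = -336/5)
f(-5 - 4*2)/422 = -336/5/422 = -336/5*1/422 = -168/1055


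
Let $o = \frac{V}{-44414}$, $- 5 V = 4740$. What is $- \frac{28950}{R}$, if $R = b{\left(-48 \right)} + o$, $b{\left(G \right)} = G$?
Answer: $\frac{107148775}{177577} \approx 603.39$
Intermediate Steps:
$V = -948$ ($V = \left(- \frac{1}{5}\right) 4740 = -948$)
$o = \frac{474}{22207}$ ($o = - \frac{948}{-44414} = \left(-948\right) \left(- \frac{1}{44414}\right) = \frac{474}{22207} \approx 0.021345$)
$R = - \frac{1065462}{22207}$ ($R = -48 + \frac{474}{22207} = - \frac{1065462}{22207} \approx -47.979$)
$- \frac{28950}{R} = - \frac{28950}{- \frac{1065462}{22207}} = \left(-28950\right) \left(- \frac{22207}{1065462}\right) = \frac{107148775}{177577}$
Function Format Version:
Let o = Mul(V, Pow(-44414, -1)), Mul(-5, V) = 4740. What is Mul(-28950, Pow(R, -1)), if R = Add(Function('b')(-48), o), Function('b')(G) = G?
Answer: Rational(107148775, 177577) ≈ 603.39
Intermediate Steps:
V = -948 (V = Mul(Rational(-1, 5), 4740) = -948)
o = Rational(474, 22207) (o = Mul(-948, Pow(-44414, -1)) = Mul(-948, Rational(-1, 44414)) = Rational(474, 22207) ≈ 0.021345)
R = Rational(-1065462, 22207) (R = Add(-48, Rational(474, 22207)) = Rational(-1065462, 22207) ≈ -47.979)
Mul(-28950, Pow(R, -1)) = Mul(-28950, Pow(Rational(-1065462, 22207), -1)) = Mul(-28950, Rational(-22207, 1065462)) = Rational(107148775, 177577)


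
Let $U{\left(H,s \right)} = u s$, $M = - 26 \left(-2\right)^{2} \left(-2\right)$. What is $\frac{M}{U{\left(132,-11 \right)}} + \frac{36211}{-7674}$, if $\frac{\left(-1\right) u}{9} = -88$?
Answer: $- \frac{13211101}{2785662} \approx -4.7425$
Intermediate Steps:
$u = 792$ ($u = \left(-9\right) \left(-88\right) = 792$)
$M = 208$ ($M = \left(-26\right) 4 \left(-2\right) = \left(-104\right) \left(-2\right) = 208$)
$U{\left(H,s \right)} = 792 s$
$\frac{M}{U{\left(132,-11 \right)}} + \frac{36211}{-7674} = \frac{208}{792 \left(-11\right)} + \frac{36211}{-7674} = \frac{208}{-8712} + 36211 \left(- \frac{1}{7674}\right) = 208 \left(- \frac{1}{8712}\right) - \frac{36211}{7674} = - \frac{26}{1089} - \frac{36211}{7674} = - \frac{13211101}{2785662}$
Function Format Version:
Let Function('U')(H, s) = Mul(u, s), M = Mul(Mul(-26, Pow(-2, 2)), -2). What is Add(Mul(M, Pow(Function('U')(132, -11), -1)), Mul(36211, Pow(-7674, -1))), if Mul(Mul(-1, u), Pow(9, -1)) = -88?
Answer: Rational(-13211101, 2785662) ≈ -4.7425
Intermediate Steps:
u = 792 (u = Mul(-9, -88) = 792)
M = 208 (M = Mul(Mul(-26, 4), -2) = Mul(-104, -2) = 208)
Function('U')(H, s) = Mul(792, s)
Add(Mul(M, Pow(Function('U')(132, -11), -1)), Mul(36211, Pow(-7674, -1))) = Add(Mul(208, Pow(Mul(792, -11), -1)), Mul(36211, Pow(-7674, -1))) = Add(Mul(208, Pow(-8712, -1)), Mul(36211, Rational(-1, 7674))) = Add(Mul(208, Rational(-1, 8712)), Rational(-36211, 7674)) = Add(Rational(-26, 1089), Rational(-36211, 7674)) = Rational(-13211101, 2785662)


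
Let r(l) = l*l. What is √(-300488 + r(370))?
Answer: 2*I*√40897 ≈ 404.46*I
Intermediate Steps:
r(l) = l²
√(-300488 + r(370)) = √(-300488 + 370²) = √(-300488 + 136900) = √(-163588) = 2*I*√40897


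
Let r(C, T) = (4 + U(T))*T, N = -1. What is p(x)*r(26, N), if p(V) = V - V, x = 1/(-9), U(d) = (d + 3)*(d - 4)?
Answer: 0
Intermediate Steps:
U(d) = (-4 + d)*(3 + d) (U(d) = (3 + d)*(-4 + d) = (-4 + d)*(3 + d))
r(C, T) = T*(-8 + T² - T) (r(C, T) = (4 + (-12 + T² - T))*T = (-8 + T² - T)*T = T*(-8 + T² - T))
x = -⅑ ≈ -0.11111
p(V) = 0
p(x)*r(26, N) = 0*(-(-8 + (-1)² - 1*(-1))) = 0*(-(-8 + 1 + 1)) = 0*(-1*(-6)) = 0*6 = 0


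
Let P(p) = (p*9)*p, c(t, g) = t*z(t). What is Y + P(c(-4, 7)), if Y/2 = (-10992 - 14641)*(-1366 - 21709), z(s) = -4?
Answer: 1182965254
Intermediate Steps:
c(t, g) = -4*t (c(t, g) = t*(-4) = -4*t)
P(p) = 9*p² (P(p) = (9*p)*p = 9*p²)
Y = 1182962950 (Y = 2*((-10992 - 14641)*(-1366 - 21709)) = 2*(-25633*(-23075)) = 2*591481475 = 1182962950)
Y + P(c(-4, 7)) = 1182962950 + 9*(-4*(-4))² = 1182962950 + 9*16² = 1182962950 + 9*256 = 1182962950 + 2304 = 1182965254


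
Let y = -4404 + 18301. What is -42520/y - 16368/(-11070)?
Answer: -40538384/25639965 ≈ -1.5811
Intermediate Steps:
y = 13897
-42520/y - 16368/(-11070) = -42520/13897 - 16368/(-11070) = -42520*1/13897 - 16368*(-1/11070) = -42520/13897 + 2728/1845 = -40538384/25639965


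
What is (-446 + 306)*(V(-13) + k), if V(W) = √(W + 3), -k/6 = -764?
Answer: -641760 - 140*I*√10 ≈ -6.4176e+5 - 442.72*I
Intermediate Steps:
k = 4584 (k = -6*(-764) = 4584)
V(W) = √(3 + W)
(-446 + 306)*(V(-13) + k) = (-446 + 306)*(√(3 - 13) + 4584) = -140*(√(-10) + 4584) = -140*(I*√10 + 4584) = -140*(4584 + I*√10) = -641760 - 140*I*√10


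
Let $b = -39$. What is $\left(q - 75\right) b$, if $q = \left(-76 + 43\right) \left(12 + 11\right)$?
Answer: $32526$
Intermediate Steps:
$q = -759$ ($q = \left(-33\right) 23 = -759$)
$\left(q - 75\right) b = \left(-759 - 75\right) \left(-39\right) = \left(-834\right) \left(-39\right) = 32526$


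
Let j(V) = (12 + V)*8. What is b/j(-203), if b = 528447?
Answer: -528447/1528 ≈ -345.84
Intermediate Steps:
j(V) = 96 + 8*V
b/j(-203) = 528447/(96 + 8*(-203)) = 528447/(96 - 1624) = 528447/(-1528) = 528447*(-1/1528) = -528447/1528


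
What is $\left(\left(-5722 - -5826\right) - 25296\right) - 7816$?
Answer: $-33008$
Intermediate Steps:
$\left(\left(-5722 - -5826\right) - 25296\right) - 7816 = \left(\left(-5722 + 5826\right) - 25296\right) - 7816 = \left(104 - 25296\right) - 7816 = -25192 - 7816 = -33008$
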